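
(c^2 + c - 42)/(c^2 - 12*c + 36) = (c + 7)/(c - 6)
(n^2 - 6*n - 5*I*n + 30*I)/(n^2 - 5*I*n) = (n - 6)/n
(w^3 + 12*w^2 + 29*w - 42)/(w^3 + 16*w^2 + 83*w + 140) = (w^2 + 5*w - 6)/(w^2 + 9*w + 20)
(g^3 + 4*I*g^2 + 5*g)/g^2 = g + 4*I + 5/g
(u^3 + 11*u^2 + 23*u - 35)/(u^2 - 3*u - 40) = (u^2 + 6*u - 7)/(u - 8)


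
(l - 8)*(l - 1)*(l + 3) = l^3 - 6*l^2 - 19*l + 24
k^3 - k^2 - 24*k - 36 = (k - 6)*(k + 2)*(k + 3)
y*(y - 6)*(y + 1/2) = y^3 - 11*y^2/2 - 3*y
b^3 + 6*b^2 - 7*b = b*(b - 1)*(b + 7)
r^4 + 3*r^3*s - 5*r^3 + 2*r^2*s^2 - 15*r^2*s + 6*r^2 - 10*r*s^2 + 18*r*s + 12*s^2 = (r - 3)*(r - 2)*(r + s)*(r + 2*s)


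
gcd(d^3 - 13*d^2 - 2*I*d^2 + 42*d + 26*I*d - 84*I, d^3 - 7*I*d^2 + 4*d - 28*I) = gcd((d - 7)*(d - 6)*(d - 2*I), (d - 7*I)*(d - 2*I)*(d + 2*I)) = d - 2*I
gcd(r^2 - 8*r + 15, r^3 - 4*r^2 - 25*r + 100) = r - 5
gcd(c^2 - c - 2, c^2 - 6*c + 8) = c - 2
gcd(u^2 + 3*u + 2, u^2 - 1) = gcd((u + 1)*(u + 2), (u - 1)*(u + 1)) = u + 1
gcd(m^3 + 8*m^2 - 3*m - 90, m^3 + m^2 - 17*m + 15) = m^2 + 2*m - 15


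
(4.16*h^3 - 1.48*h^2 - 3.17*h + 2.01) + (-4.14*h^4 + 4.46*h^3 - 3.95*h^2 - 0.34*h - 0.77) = -4.14*h^4 + 8.62*h^3 - 5.43*h^2 - 3.51*h + 1.24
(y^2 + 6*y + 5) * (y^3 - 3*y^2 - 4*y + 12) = y^5 + 3*y^4 - 17*y^3 - 27*y^2 + 52*y + 60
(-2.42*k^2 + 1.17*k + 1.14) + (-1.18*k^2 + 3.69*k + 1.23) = -3.6*k^2 + 4.86*k + 2.37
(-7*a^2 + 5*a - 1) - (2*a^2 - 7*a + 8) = -9*a^2 + 12*a - 9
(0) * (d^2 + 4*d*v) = 0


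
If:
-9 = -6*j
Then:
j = 3/2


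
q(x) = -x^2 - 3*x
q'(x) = -2*x - 3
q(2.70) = -15.39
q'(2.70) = -8.40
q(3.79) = -25.73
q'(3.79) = -10.58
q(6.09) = -55.36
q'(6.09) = -15.18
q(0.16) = -0.51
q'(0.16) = -3.32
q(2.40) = -12.96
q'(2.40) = -7.80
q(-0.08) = 0.23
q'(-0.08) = -2.84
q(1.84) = -8.91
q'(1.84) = -6.68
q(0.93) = -3.65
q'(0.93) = -4.86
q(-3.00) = 0.00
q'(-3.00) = 3.00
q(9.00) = -108.00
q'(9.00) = -21.00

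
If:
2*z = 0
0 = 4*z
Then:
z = 0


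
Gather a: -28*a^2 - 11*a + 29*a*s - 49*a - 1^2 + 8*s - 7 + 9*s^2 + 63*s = -28*a^2 + a*(29*s - 60) + 9*s^2 + 71*s - 8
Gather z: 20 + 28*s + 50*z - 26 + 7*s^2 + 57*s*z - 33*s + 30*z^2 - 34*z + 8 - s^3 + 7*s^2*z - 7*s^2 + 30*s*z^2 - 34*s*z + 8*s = -s^3 + 3*s + z^2*(30*s + 30) + z*(7*s^2 + 23*s + 16) + 2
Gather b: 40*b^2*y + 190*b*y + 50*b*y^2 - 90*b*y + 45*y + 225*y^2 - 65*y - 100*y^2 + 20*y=40*b^2*y + b*(50*y^2 + 100*y) + 125*y^2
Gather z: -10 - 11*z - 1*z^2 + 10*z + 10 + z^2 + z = 0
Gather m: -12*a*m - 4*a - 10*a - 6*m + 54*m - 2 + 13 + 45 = -14*a + m*(48 - 12*a) + 56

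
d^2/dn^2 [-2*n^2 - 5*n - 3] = -4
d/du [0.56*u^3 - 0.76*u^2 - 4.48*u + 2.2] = 1.68*u^2 - 1.52*u - 4.48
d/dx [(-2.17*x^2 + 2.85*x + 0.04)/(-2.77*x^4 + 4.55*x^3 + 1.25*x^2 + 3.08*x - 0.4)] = (-12.0218*x^5 + 33.557*x^4 - 25.4918*x^3 - 10.7921*x^2 + 1.636*x - 1.2632)/(7.6729*x^8 - 25.207*x^7 + 13.7775*x^6 - 5.6882*x^5 + 31.8065*x^4 + 4.06*x^3 + 8.4864*x^2 - 2.464*x + 0.16)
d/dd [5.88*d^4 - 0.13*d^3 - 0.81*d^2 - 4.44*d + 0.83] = 23.52*d^3 - 0.39*d^2 - 1.62*d - 4.44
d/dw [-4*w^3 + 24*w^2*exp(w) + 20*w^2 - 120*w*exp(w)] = 24*w^2*exp(w) - 12*w^2 - 72*w*exp(w) + 40*w - 120*exp(w)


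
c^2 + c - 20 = (c - 4)*(c + 5)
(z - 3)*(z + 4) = z^2 + z - 12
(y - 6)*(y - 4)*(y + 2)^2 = y^4 - 6*y^3 - 12*y^2 + 56*y + 96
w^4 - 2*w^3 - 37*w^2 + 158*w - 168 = (w - 4)*(w - 3)*(w - 2)*(w + 7)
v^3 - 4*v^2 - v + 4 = (v - 4)*(v - 1)*(v + 1)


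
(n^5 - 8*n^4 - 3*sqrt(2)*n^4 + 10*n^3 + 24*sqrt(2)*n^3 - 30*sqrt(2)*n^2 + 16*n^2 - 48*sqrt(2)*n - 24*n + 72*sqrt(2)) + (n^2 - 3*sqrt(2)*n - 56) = n^5 - 8*n^4 - 3*sqrt(2)*n^4 + 10*n^3 + 24*sqrt(2)*n^3 - 30*sqrt(2)*n^2 + 17*n^2 - 51*sqrt(2)*n - 24*n - 56 + 72*sqrt(2)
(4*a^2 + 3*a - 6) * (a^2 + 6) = 4*a^4 + 3*a^3 + 18*a^2 + 18*a - 36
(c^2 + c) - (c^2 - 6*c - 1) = 7*c + 1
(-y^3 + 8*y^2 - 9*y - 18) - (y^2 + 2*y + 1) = -y^3 + 7*y^2 - 11*y - 19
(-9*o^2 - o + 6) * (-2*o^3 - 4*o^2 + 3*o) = 18*o^5 + 38*o^4 - 35*o^3 - 27*o^2 + 18*o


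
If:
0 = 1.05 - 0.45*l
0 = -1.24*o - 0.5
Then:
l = 2.33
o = -0.40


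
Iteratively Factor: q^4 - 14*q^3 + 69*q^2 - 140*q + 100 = (q - 2)*(q^3 - 12*q^2 + 45*q - 50) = (q - 5)*(q - 2)*(q^2 - 7*q + 10) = (q - 5)*(q - 2)^2*(q - 5)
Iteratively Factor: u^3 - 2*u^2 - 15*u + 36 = (u - 3)*(u^2 + u - 12) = (u - 3)^2*(u + 4)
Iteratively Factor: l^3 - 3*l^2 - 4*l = (l + 1)*(l^2 - 4*l) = l*(l + 1)*(l - 4)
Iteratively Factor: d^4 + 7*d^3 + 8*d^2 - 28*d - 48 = (d + 4)*(d^3 + 3*d^2 - 4*d - 12) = (d + 3)*(d + 4)*(d^2 - 4) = (d + 2)*(d + 3)*(d + 4)*(d - 2)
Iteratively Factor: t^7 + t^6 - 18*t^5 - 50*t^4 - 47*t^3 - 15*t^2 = (t + 1)*(t^6 - 18*t^4 - 32*t^3 - 15*t^2) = t*(t + 1)*(t^5 - 18*t^3 - 32*t^2 - 15*t) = t*(t + 1)^2*(t^4 - t^3 - 17*t^2 - 15*t) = t*(t + 1)^2*(t + 3)*(t^3 - 4*t^2 - 5*t) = t^2*(t + 1)^2*(t + 3)*(t^2 - 4*t - 5) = t^2*(t - 5)*(t + 1)^2*(t + 3)*(t + 1)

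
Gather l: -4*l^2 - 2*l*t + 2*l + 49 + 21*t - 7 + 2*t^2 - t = -4*l^2 + l*(2 - 2*t) + 2*t^2 + 20*t + 42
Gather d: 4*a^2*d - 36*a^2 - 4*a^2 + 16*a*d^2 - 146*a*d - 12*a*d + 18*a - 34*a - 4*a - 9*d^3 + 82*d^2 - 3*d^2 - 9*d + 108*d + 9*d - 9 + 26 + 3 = -40*a^2 - 20*a - 9*d^3 + d^2*(16*a + 79) + d*(4*a^2 - 158*a + 108) + 20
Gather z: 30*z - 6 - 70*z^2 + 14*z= -70*z^2 + 44*z - 6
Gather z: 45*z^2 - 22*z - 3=45*z^2 - 22*z - 3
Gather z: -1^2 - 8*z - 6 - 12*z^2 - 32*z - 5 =-12*z^2 - 40*z - 12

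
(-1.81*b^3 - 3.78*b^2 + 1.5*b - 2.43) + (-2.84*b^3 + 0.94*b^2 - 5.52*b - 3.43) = -4.65*b^3 - 2.84*b^2 - 4.02*b - 5.86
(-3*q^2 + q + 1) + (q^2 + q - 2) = -2*q^2 + 2*q - 1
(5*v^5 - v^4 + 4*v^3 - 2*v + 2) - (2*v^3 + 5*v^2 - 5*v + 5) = 5*v^5 - v^4 + 2*v^3 - 5*v^2 + 3*v - 3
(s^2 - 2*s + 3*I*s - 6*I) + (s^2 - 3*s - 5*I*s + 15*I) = 2*s^2 - 5*s - 2*I*s + 9*I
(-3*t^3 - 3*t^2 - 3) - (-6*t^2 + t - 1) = -3*t^3 + 3*t^2 - t - 2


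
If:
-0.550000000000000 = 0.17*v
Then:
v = -3.24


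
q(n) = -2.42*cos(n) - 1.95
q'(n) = 2.42*sin(n)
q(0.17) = -4.34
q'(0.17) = 0.41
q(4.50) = -1.44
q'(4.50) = -2.37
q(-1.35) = -2.48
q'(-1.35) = -2.36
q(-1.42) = -2.31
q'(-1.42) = -2.39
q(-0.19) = -4.33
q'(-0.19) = -0.46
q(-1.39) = -2.39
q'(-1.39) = -2.38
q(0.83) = -3.58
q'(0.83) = 1.79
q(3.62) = 0.20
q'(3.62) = -1.11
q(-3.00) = 0.45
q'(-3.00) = -0.34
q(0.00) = -4.37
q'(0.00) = 0.00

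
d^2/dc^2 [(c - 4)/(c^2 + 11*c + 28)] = 2*((c - 4)*(2*c + 11)^2 - (3*c + 7)*(c^2 + 11*c + 28))/(c^2 + 11*c + 28)^3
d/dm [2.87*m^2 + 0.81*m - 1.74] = 5.74*m + 0.81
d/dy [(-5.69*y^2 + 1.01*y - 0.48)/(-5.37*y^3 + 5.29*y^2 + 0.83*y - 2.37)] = (-30.5553*y^4 + 10.8474*y^3 - 17.7984*y^2 + 32.049*y - 1.9953)/(28.8369*y^6 - 56.8146*y^5 + 19.0699*y^4 + 34.2352*y^3 - 24.3857*y^2 - 3.9342*y + 5.6169)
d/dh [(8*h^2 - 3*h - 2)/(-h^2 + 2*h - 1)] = (13*h - 7)/(h^3 - 3*h^2 + 3*h - 1)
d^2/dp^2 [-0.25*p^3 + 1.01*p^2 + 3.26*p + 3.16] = 2.02 - 1.5*p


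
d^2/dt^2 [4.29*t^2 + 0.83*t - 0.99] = 8.58000000000000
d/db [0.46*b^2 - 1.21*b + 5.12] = 0.92*b - 1.21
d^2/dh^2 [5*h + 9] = 0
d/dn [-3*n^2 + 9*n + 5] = 9 - 6*n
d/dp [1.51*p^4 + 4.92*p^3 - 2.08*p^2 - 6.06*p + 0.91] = 6.04*p^3 + 14.76*p^2 - 4.16*p - 6.06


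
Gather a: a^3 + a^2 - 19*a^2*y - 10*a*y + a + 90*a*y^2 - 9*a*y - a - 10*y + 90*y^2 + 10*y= a^3 + a^2*(1 - 19*y) + a*(90*y^2 - 19*y) + 90*y^2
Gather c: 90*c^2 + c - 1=90*c^2 + c - 1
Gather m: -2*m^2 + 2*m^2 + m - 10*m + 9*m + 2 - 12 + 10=0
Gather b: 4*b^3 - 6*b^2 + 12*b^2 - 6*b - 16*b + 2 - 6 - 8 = 4*b^3 + 6*b^2 - 22*b - 12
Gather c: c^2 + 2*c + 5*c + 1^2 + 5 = c^2 + 7*c + 6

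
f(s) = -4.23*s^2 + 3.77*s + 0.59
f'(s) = 3.77 - 8.46*s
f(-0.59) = -3.11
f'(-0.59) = 8.76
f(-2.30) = -30.46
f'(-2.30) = 23.23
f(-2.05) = -24.92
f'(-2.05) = 21.11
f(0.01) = 0.63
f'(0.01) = 3.69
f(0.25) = 1.27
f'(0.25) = 1.66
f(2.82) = -22.42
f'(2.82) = -20.09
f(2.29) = -12.96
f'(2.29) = -15.60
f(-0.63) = -3.46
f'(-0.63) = 9.10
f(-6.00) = -174.31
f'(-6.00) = 54.53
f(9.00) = -308.11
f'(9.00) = -72.37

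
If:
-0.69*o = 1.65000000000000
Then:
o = -2.39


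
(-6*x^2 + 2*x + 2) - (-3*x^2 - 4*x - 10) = -3*x^2 + 6*x + 12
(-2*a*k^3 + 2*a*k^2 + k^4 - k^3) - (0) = -2*a*k^3 + 2*a*k^2 + k^4 - k^3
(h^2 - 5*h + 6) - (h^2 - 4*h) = 6 - h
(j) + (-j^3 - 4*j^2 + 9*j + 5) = -j^3 - 4*j^2 + 10*j + 5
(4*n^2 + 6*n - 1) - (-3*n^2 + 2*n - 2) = 7*n^2 + 4*n + 1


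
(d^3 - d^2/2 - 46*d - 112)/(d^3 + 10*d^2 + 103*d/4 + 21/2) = 2*(d^2 - 4*d - 32)/(2*d^2 + 13*d + 6)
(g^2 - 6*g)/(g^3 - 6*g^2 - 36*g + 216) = g/(g^2 - 36)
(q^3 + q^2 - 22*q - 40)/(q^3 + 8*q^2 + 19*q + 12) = (q^2 - 3*q - 10)/(q^2 + 4*q + 3)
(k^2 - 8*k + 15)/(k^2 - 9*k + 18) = (k - 5)/(k - 6)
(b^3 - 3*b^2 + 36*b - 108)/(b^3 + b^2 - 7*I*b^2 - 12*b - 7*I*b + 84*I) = (b^2 + 36)/(b^2 + b*(4 - 7*I) - 28*I)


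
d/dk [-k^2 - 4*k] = -2*k - 4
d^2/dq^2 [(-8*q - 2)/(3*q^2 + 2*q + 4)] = 4*(-4*(3*q + 1)^2*(4*q + 1) + (36*q + 11)*(3*q^2 + 2*q + 4))/(3*q^2 + 2*q + 4)^3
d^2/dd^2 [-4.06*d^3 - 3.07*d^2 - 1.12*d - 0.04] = -24.36*d - 6.14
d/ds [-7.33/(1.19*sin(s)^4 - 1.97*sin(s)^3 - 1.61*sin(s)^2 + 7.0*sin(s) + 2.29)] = (34.8908*sin(s)^3 - 43.3203*sin(s)^2 - 23.6026*sin(s) + 51.31)*cos(s)/(1.19*sin(s)^4 - 1.97*sin(s)^3 - 1.61*sin(s)^2 + 7.0*sin(s) + 2.29)^2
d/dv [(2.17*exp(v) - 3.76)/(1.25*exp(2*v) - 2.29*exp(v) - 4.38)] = (-2.7125*exp(2*v) + 9.4*exp(v) - 18.115)*exp(v)/(1.5625*exp(4*v) - 5.725*exp(3*v) - 5.7059*exp(2*v) + 20.0604*exp(v) + 19.1844)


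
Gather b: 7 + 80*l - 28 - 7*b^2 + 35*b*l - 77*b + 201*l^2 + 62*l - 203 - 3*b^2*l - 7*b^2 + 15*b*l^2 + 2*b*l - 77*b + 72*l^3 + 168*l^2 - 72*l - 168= b^2*(-3*l - 14) + b*(15*l^2 + 37*l - 154) + 72*l^3 + 369*l^2 + 70*l - 392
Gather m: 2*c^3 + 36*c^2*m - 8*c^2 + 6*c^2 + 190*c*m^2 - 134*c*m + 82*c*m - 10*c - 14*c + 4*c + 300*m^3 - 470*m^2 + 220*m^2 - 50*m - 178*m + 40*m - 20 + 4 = 2*c^3 - 2*c^2 - 20*c + 300*m^3 + m^2*(190*c - 250) + m*(36*c^2 - 52*c - 188) - 16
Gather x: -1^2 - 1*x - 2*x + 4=3 - 3*x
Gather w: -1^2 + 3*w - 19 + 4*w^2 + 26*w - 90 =4*w^2 + 29*w - 110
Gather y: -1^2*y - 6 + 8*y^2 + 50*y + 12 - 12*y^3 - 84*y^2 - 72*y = -12*y^3 - 76*y^2 - 23*y + 6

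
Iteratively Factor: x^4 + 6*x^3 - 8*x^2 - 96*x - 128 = (x + 2)*(x^3 + 4*x^2 - 16*x - 64) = (x - 4)*(x + 2)*(x^2 + 8*x + 16) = (x - 4)*(x + 2)*(x + 4)*(x + 4)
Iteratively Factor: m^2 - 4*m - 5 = (m + 1)*(m - 5)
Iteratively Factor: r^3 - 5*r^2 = (r)*(r^2 - 5*r) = r*(r - 5)*(r)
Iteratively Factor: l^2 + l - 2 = (l - 1)*(l + 2)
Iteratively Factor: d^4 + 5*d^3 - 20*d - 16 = (d + 1)*(d^3 + 4*d^2 - 4*d - 16) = (d + 1)*(d + 4)*(d^2 - 4) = (d + 1)*(d + 2)*(d + 4)*(d - 2)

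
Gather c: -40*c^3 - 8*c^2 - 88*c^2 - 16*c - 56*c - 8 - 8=-40*c^3 - 96*c^2 - 72*c - 16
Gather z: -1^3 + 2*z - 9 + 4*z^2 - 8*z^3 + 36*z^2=-8*z^3 + 40*z^2 + 2*z - 10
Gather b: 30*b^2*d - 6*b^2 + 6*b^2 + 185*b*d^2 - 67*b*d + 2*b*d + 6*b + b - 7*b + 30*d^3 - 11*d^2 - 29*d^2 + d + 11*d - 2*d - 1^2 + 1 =30*b^2*d + b*(185*d^2 - 65*d) + 30*d^3 - 40*d^2 + 10*d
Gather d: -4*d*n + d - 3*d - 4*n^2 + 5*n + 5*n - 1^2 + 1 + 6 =d*(-4*n - 2) - 4*n^2 + 10*n + 6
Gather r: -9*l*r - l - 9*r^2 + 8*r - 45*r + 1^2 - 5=-l - 9*r^2 + r*(-9*l - 37) - 4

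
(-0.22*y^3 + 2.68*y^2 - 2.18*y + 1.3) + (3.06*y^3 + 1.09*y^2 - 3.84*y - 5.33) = 2.84*y^3 + 3.77*y^2 - 6.02*y - 4.03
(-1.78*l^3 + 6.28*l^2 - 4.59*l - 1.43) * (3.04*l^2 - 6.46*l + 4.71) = -5.4112*l^5 + 30.59*l^4 - 62.9062*l^3 + 54.883*l^2 - 12.3811*l - 6.7353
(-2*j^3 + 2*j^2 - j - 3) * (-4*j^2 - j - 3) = 8*j^5 - 6*j^4 + 8*j^3 + 7*j^2 + 6*j + 9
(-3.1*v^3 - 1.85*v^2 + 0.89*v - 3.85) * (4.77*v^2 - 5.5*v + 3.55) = -14.787*v^5 + 8.2255*v^4 + 3.4153*v^3 - 29.827*v^2 + 24.3345*v - 13.6675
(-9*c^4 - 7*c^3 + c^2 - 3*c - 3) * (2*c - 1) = -18*c^5 - 5*c^4 + 9*c^3 - 7*c^2 - 3*c + 3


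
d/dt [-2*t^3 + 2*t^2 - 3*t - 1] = -6*t^2 + 4*t - 3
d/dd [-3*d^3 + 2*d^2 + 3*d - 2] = -9*d^2 + 4*d + 3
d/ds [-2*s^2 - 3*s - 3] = -4*s - 3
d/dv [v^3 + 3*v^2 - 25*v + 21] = 3*v^2 + 6*v - 25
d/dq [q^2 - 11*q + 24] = 2*q - 11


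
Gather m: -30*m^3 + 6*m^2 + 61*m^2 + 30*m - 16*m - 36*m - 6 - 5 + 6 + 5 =-30*m^3 + 67*m^2 - 22*m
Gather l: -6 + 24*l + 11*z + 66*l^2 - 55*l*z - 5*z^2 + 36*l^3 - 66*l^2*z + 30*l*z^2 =36*l^3 + l^2*(66 - 66*z) + l*(30*z^2 - 55*z + 24) - 5*z^2 + 11*z - 6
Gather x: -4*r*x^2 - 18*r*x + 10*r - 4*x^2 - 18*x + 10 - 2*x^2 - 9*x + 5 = 10*r + x^2*(-4*r - 6) + x*(-18*r - 27) + 15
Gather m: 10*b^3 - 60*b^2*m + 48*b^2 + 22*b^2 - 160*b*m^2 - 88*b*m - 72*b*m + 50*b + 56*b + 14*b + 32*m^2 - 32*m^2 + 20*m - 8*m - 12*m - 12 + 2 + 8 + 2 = 10*b^3 + 70*b^2 - 160*b*m^2 + 120*b + m*(-60*b^2 - 160*b)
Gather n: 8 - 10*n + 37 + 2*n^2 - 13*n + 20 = 2*n^2 - 23*n + 65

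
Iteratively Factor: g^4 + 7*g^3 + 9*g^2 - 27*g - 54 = (g + 3)*(g^3 + 4*g^2 - 3*g - 18) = (g + 3)^2*(g^2 + g - 6) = (g + 3)^3*(g - 2)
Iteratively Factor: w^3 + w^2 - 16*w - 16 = (w + 4)*(w^2 - 3*w - 4) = (w - 4)*(w + 4)*(w + 1)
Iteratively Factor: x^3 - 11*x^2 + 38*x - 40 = (x - 4)*(x^2 - 7*x + 10) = (x - 4)*(x - 2)*(x - 5)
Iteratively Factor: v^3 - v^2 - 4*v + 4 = (v - 2)*(v^2 + v - 2) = (v - 2)*(v - 1)*(v + 2)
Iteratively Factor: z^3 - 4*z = (z - 2)*(z^2 + 2*z) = (z - 2)*(z + 2)*(z)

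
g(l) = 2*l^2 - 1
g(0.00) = -1.00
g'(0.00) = 0.00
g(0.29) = -0.83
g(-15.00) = 449.00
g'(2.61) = 10.44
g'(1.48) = 5.92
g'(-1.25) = -5.00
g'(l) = 4*l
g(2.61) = 12.62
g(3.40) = 22.12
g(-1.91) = 6.30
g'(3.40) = 13.60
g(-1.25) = 2.12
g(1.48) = 3.38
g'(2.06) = 8.24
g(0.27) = -0.85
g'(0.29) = 1.16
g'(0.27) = 1.08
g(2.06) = 7.49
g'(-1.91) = -7.64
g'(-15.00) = -60.00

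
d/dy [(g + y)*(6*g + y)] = 7*g + 2*y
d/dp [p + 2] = 1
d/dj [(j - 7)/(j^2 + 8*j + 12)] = (j^2 + 8*j - 2*(j - 7)*(j + 4) + 12)/(j^2 + 8*j + 12)^2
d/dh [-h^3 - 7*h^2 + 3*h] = -3*h^2 - 14*h + 3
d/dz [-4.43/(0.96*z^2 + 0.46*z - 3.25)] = (8.5056*z + 2.0378)/(0.96*z^2 + 0.46*z - 3.25)^2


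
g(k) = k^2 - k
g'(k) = 2*k - 1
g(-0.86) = 1.60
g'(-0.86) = -2.72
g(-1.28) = 2.92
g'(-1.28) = -3.56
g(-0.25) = 0.31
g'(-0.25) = -1.50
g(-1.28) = 2.92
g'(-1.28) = -3.56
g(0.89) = -0.10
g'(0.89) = 0.78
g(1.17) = 0.20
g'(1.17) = 1.34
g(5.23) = 22.12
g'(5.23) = 9.46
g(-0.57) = 0.89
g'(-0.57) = -2.14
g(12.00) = 132.00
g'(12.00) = 23.00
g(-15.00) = 240.00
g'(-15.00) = -31.00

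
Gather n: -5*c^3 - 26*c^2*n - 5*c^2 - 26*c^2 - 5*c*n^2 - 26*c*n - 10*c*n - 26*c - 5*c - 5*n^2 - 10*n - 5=-5*c^3 - 31*c^2 - 31*c + n^2*(-5*c - 5) + n*(-26*c^2 - 36*c - 10) - 5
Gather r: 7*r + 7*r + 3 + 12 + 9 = 14*r + 24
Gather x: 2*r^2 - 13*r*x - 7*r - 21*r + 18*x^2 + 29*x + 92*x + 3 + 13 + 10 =2*r^2 - 28*r + 18*x^2 + x*(121 - 13*r) + 26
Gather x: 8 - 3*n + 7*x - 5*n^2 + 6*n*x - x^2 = -5*n^2 - 3*n - x^2 + x*(6*n + 7) + 8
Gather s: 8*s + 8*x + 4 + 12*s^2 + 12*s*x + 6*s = 12*s^2 + s*(12*x + 14) + 8*x + 4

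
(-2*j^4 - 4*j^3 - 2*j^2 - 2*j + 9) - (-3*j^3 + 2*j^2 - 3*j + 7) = -2*j^4 - j^3 - 4*j^2 + j + 2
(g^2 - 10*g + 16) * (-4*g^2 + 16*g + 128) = -4*g^4 + 56*g^3 - 96*g^2 - 1024*g + 2048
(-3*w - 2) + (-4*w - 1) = -7*w - 3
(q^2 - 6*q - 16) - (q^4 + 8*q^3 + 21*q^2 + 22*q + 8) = -q^4 - 8*q^3 - 20*q^2 - 28*q - 24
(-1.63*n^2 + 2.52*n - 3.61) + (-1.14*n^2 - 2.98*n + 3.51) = -2.77*n^2 - 0.46*n - 0.1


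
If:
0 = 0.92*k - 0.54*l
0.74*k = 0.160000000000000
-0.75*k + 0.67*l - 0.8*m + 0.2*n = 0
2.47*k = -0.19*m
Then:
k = 0.22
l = 0.37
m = -2.81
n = -11.67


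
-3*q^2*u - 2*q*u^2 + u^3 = u*(-3*q + u)*(q + u)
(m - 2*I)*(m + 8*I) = m^2 + 6*I*m + 16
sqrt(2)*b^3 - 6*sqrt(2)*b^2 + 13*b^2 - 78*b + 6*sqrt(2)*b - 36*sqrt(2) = (b - 6)*(b + 6*sqrt(2))*(sqrt(2)*b + 1)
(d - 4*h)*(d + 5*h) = d^2 + d*h - 20*h^2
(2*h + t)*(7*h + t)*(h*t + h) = 14*h^3*t + 14*h^3 + 9*h^2*t^2 + 9*h^2*t + h*t^3 + h*t^2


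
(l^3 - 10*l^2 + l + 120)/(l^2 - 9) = (l^2 - 13*l + 40)/(l - 3)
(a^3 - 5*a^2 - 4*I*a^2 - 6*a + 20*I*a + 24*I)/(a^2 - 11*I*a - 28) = (a^2 - 5*a - 6)/(a - 7*I)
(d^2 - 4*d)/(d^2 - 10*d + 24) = d/(d - 6)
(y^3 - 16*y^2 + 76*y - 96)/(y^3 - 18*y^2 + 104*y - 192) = (y - 2)/(y - 4)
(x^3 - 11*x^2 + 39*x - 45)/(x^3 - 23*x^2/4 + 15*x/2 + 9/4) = 4*(x - 5)/(4*x + 1)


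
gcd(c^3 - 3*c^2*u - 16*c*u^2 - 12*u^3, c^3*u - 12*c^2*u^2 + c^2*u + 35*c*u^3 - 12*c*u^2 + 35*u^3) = 1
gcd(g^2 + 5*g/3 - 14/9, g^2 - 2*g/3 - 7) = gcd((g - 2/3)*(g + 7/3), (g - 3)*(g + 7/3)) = g + 7/3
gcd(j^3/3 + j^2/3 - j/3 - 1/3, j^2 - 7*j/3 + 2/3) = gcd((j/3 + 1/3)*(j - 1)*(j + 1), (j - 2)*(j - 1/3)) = 1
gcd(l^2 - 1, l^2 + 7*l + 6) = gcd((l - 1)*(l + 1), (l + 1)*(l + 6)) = l + 1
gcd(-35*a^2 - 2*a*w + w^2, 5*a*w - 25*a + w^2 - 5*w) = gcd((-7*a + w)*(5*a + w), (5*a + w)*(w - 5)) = 5*a + w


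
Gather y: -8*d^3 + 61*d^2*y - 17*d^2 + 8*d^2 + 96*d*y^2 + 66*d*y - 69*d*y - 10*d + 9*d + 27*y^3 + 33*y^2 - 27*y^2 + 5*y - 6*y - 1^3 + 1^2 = -8*d^3 - 9*d^2 - d + 27*y^3 + y^2*(96*d + 6) + y*(61*d^2 - 3*d - 1)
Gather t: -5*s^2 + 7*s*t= -5*s^2 + 7*s*t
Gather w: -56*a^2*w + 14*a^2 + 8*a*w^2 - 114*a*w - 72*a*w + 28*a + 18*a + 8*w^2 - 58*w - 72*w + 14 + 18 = 14*a^2 + 46*a + w^2*(8*a + 8) + w*(-56*a^2 - 186*a - 130) + 32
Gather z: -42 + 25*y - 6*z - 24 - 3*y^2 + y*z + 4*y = -3*y^2 + 29*y + z*(y - 6) - 66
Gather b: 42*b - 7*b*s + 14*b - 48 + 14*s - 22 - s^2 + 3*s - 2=b*(56 - 7*s) - s^2 + 17*s - 72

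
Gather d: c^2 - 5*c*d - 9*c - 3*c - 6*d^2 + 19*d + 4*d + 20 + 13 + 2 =c^2 - 12*c - 6*d^2 + d*(23 - 5*c) + 35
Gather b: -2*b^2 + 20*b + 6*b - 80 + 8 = -2*b^2 + 26*b - 72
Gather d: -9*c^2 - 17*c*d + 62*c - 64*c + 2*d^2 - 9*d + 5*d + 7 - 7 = -9*c^2 - 2*c + 2*d^2 + d*(-17*c - 4)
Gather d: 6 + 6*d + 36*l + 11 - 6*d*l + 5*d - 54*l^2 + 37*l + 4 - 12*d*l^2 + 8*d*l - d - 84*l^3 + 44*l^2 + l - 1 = d*(-12*l^2 + 2*l + 10) - 84*l^3 - 10*l^2 + 74*l + 20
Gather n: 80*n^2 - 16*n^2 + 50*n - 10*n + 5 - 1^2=64*n^2 + 40*n + 4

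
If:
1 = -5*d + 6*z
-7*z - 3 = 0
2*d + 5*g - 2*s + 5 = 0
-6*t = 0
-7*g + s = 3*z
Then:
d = -5/7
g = 43/63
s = 220/63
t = 0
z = -3/7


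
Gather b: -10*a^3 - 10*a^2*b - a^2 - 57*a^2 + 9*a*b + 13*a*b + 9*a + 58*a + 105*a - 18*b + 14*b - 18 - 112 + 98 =-10*a^3 - 58*a^2 + 172*a + b*(-10*a^2 + 22*a - 4) - 32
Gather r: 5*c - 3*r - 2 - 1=5*c - 3*r - 3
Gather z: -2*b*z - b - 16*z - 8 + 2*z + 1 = -b + z*(-2*b - 14) - 7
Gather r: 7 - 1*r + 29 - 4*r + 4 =40 - 5*r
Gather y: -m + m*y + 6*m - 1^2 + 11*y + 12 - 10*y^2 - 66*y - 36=5*m - 10*y^2 + y*(m - 55) - 25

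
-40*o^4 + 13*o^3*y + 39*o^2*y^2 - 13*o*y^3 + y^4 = (-8*o + y)*(-5*o + y)*(-o + y)*(o + y)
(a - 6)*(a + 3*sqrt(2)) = a^2 - 6*a + 3*sqrt(2)*a - 18*sqrt(2)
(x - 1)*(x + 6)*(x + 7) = x^3 + 12*x^2 + 29*x - 42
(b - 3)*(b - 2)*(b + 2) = b^3 - 3*b^2 - 4*b + 12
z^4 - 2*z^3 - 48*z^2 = z^2*(z - 8)*(z + 6)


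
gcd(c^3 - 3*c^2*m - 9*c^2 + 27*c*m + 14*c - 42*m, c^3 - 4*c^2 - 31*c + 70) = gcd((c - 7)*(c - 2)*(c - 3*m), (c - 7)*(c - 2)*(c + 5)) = c^2 - 9*c + 14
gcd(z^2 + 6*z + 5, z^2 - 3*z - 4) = z + 1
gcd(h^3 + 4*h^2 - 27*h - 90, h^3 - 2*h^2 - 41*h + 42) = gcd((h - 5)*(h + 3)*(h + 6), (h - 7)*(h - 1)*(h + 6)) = h + 6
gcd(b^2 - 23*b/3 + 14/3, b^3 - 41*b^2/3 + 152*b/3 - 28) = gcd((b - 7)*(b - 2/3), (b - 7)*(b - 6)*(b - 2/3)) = b^2 - 23*b/3 + 14/3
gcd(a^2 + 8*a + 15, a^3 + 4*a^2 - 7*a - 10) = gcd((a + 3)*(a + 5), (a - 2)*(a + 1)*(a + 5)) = a + 5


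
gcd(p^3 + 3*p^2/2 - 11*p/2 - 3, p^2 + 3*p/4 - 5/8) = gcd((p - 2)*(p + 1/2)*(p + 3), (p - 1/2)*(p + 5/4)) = 1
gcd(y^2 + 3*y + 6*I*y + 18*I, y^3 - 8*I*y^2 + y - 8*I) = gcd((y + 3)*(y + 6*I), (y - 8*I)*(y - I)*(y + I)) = 1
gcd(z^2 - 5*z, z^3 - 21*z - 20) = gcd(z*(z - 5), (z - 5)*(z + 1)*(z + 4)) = z - 5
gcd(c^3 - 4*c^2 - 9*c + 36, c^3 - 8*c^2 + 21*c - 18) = c - 3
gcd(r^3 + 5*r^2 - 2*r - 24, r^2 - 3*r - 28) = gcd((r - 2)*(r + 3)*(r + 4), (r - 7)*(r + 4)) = r + 4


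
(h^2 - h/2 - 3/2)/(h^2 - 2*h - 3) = (h - 3/2)/(h - 3)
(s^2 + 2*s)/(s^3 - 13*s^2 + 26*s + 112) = s/(s^2 - 15*s + 56)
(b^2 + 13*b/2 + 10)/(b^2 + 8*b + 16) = (b + 5/2)/(b + 4)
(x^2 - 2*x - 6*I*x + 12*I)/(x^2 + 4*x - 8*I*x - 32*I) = (x^2 + x*(-2 - 6*I) + 12*I)/(x^2 + x*(4 - 8*I) - 32*I)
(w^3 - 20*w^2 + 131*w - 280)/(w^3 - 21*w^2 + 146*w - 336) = (w - 5)/(w - 6)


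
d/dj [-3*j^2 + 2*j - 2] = 2 - 6*j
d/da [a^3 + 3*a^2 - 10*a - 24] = 3*a^2 + 6*a - 10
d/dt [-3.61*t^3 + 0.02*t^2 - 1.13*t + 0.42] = -10.83*t^2 + 0.04*t - 1.13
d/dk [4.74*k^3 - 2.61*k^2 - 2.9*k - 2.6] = 14.22*k^2 - 5.22*k - 2.9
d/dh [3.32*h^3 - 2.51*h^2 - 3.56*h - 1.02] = 9.96*h^2 - 5.02*h - 3.56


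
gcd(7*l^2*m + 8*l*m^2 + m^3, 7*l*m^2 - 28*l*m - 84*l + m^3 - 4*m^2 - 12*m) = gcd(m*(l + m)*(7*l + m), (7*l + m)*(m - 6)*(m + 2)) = 7*l + m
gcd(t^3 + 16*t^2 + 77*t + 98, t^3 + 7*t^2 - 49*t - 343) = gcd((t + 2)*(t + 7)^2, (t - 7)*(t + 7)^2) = t^2 + 14*t + 49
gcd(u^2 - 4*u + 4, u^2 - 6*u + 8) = u - 2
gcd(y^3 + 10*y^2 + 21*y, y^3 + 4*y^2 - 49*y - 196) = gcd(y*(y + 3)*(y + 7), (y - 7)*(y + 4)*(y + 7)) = y + 7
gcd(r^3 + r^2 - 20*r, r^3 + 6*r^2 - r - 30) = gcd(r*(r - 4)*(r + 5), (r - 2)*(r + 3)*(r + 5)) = r + 5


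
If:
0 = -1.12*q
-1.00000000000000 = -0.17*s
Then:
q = 0.00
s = 5.88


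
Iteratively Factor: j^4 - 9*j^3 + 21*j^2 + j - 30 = (j - 5)*(j^3 - 4*j^2 + j + 6) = (j - 5)*(j + 1)*(j^2 - 5*j + 6) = (j - 5)*(j - 2)*(j + 1)*(j - 3)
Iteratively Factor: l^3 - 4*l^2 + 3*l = (l - 1)*(l^2 - 3*l) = (l - 3)*(l - 1)*(l)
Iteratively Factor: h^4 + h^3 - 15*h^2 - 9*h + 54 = (h + 3)*(h^3 - 2*h^2 - 9*h + 18) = (h + 3)^2*(h^2 - 5*h + 6) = (h - 2)*(h + 3)^2*(h - 3)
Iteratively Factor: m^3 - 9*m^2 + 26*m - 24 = (m - 3)*(m^2 - 6*m + 8) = (m - 3)*(m - 2)*(m - 4)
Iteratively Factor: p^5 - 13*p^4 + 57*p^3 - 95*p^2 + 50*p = (p)*(p^4 - 13*p^3 + 57*p^2 - 95*p + 50) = p*(p - 2)*(p^3 - 11*p^2 + 35*p - 25) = p*(p - 5)*(p - 2)*(p^2 - 6*p + 5) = p*(p - 5)^2*(p - 2)*(p - 1)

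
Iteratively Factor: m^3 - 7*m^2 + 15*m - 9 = (m - 1)*(m^2 - 6*m + 9) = (m - 3)*(m - 1)*(m - 3)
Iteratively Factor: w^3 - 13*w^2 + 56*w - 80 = (w - 5)*(w^2 - 8*w + 16) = (w - 5)*(w - 4)*(w - 4)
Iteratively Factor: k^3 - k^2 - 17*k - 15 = (k + 1)*(k^2 - 2*k - 15) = (k - 5)*(k + 1)*(k + 3)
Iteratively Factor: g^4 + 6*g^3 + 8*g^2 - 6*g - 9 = (g - 1)*(g^3 + 7*g^2 + 15*g + 9) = (g - 1)*(g + 1)*(g^2 + 6*g + 9) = (g - 1)*(g + 1)*(g + 3)*(g + 3)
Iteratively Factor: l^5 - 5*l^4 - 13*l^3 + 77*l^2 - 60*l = (l - 3)*(l^4 - 2*l^3 - 19*l^2 + 20*l) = l*(l - 3)*(l^3 - 2*l^2 - 19*l + 20) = l*(l - 3)*(l - 1)*(l^2 - l - 20) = l*(l - 3)*(l - 1)*(l + 4)*(l - 5)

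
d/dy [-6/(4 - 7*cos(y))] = 42*sin(y)/(7*cos(y) - 4)^2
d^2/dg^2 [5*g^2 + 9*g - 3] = 10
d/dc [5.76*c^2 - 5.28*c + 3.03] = 11.52*c - 5.28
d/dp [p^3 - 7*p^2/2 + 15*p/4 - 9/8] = 3*p^2 - 7*p + 15/4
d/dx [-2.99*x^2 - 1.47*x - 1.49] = -5.98*x - 1.47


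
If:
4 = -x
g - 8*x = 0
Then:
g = -32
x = -4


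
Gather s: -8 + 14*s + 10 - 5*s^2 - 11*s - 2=-5*s^2 + 3*s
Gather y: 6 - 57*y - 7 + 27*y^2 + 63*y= 27*y^2 + 6*y - 1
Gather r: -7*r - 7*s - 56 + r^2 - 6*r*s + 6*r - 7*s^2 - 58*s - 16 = r^2 + r*(-6*s - 1) - 7*s^2 - 65*s - 72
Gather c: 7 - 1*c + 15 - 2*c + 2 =24 - 3*c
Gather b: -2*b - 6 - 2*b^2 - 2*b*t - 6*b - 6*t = -2*b^2 + b*(-2*t - 8) - 6*t - 6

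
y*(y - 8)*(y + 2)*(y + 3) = y^4 - 3*y^3 - 34*y^2 - 48*y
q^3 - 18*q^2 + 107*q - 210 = (q - 7)*(q - 6)*(q - 5)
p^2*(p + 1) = p^3 + p^2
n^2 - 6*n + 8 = (n - 4)*(n - 2)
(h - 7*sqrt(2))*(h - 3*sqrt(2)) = h^2 - 10*sqrt(2)*h + 42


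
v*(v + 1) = v^2 + v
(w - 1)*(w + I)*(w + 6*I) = w^3 - w^2 + 7*I*w^2 - 6*w - 7*I*w + 6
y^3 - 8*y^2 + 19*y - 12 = (y - 4)*(y - 3)*(y - 1)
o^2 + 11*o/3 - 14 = (o - 7/3)*(o + 6)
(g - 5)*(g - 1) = g^2 - 6*g + 5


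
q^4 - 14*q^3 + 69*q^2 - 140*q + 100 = (q - 5)^2*(q - 2)^2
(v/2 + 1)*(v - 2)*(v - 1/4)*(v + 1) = v^4/2 + 3*v^3/8 - 17*v^2/8 - 3*v/2 + 1/2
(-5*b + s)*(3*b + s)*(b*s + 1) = -15*b^3*s - 2*b^2*s^2 - 15*b^2 + b*s^3 - 2*b*s + s^2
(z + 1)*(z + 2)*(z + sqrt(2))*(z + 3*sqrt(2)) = z^4 + 3*z^3 + 4*sqrt(2)*z^3 + 8*z^2 + 12*sqrt(2)*z^2 + 8*sqrt(2)*z + 18*z + 12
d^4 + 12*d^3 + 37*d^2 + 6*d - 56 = (d - 1)*(d + 2)*(d + 4)*(d + 7)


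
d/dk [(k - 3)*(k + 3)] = 2*k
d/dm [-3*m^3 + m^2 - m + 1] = -9*m^2 + 2*m - 1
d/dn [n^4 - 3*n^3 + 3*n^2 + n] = 4*n^3 - 9*n^2 + 6*n + 1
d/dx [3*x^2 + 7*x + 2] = 6*x + 7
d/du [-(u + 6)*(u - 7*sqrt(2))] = -2*u - 6 + 7*sqrt(2)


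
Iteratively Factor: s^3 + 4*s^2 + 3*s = (s)*(s^2 + 4*s + 3) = s*(s + 1)*(s + 3)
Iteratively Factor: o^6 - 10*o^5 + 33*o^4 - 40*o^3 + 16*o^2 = (o)*(o^5 - 10*o^4 + 33*o^3 - 40*o^2 + 16*o) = o*(o - 4)*(o^4 - 6*o^3 + 9*o^2 - 4*o) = o*(o - 4)*(o - 1)*(o^3 - 5*o^2 + 4*o) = o*(o - 4)*(o - 1)^2*(o^2 - 4*o) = o*(o - 4)^2*(o - 1)^2*(o)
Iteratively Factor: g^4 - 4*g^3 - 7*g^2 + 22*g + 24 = (g - 4)*(g^3 - 7*g - 6) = (g - 4)*(g - 3)*(g^2 + 3*g + 2) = (g - 4)*(g - 3)*(g + 1)*(g + 2)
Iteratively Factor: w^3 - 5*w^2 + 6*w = (w - 2)*(w^2 - 3*w) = w*(w - 2)*(w - 3)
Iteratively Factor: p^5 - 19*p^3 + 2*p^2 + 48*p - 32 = (p + 4)*(p^4 - 4*p^3 - 3*p^2 + 14*p - 8) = (p - 1)*(p + 4)*(p^3 - 3*p^2 - 6*p + 8) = (p - 1)*(p + 2)*(p + 4)*(p^2 - 5*p + 4) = (p - 4)*(p - 1)*(p + 2)*(p + 4)*(p - 1)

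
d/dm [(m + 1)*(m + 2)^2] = (m + 2)*(3*m + 4)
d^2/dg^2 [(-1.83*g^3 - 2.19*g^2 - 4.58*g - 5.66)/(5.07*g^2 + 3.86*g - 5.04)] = (-297.795192*g^3 - 995.092884*g^2 - 1645.704504*g - 747.38248)/(130.323843*g^6 + 297.662742*g^5 - 162.035172*g^4 - 534.290392*g^3 + 161.076384*g^2 + 294.150528*g - 128.024064)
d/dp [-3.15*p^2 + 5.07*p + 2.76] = 5.07 - 6.3*p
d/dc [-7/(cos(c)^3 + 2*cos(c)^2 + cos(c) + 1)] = 7*(3*sin(c)^2 - 4*cos(c) - 4)*sin(c)/(cos(c)^3 + 2*cos(c)^2 + cos(c) + 1)^2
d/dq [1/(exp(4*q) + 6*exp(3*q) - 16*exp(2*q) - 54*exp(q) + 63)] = (-4*exp(3*q) - 18*exp(2*q) + 32*exp(q) + 54)*exp(q)/(exp(4*q) + 6*exp(3*q) - 16*exp(2*q) - 54*exp(q) + 63)^2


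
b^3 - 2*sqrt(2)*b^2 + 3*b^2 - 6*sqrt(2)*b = b*(b + 3)*(b - 2*sqrt(2))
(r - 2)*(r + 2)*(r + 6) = r^3 + 6*r^2 - 4*r - 24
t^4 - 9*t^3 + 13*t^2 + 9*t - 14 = (t - 7)*(t - 2)*(t - 1)*(t + 1)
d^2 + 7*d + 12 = (d + 3)*(d + 4)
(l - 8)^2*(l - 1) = l^3 - 17*l^2 + 80*l - 64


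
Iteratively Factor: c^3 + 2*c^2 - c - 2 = (c - 1)*(c^2 + 3*c + 2) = (c - 1)*(c + 2)*(c + 1)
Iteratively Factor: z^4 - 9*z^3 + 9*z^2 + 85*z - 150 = (z - 5)*(z^3 - 4*z^2 - 11*z + 30) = (z - 5)*(z - 2)*(z^2 - 2*z - 15) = (z - 5)*(z - 2)*(z + 3)*(z - 5)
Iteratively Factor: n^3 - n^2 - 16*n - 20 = (n + 2)*(n^2 - 3*n - 10) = (n + 2)^2*(n - 5)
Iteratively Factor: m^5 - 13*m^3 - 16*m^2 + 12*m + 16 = (m - 1)*(m^4 + m^3 - 12*m^2 - 28*m - 16) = (m - 1)*(m + 2)*(m^3 - m^2 - 10*m - 8) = (m - 1)*(m + 2)^2*(m^2 - 3*m - 4) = (m - 1)*(m + 1)*(m + 2)^2*(m - 4)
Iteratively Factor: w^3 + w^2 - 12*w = (w)*(w^2 + w - 12) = w*(w + 4)*(w - 3)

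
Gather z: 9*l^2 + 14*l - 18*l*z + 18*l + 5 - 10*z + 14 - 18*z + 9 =9*l^2 + 32*l + z*(-18*l - 28) + 28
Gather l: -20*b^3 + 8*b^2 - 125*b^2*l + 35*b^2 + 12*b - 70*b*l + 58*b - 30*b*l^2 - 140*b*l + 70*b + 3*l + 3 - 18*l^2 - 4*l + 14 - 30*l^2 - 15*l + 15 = -20*b^3 + 43*b^2 + 140*b + l^2*(-30*b - 48) + l*(-125*b^2 - 210*b - 16) + 32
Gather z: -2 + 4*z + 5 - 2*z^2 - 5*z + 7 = -2*z^2 - z + 10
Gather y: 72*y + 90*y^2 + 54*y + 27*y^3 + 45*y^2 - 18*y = 27*y^3 + 135*y^2 + 108*y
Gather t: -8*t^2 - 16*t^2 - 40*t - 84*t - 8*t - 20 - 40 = -24*t^2 - 132*t - 60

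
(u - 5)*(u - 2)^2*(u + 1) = u^4 - 8*u^3 + 15*u^2 + 4*u - 20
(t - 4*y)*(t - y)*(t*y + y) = t^3*y - 5*t^2*y^2 + t^2*y + 4*t*y^3 - 5*t*y^2 + 4*y^3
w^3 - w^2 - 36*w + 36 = (w - 6)*(w - 1)*(w + 6)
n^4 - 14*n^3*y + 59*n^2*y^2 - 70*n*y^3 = n*(n - 7*y)*(n - 5*y)*(n - 2*y)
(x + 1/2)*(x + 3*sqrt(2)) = x^2 + x/2 + 3*sqrt(2)*x + 3*sqrt(2)/2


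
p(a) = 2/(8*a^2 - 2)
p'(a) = -32*a/(8*a^2 - 2)^2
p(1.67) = 0.10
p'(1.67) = -0.13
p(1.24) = 0.19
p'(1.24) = -0.37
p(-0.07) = -1.02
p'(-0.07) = 0.58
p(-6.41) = 0.01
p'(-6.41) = 0.00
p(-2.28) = 0.05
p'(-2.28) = 0.05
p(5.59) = 0.01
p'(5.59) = -0.00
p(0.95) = 0.38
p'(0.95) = -1.12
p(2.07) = 0.06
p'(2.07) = -0.06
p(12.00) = 0.00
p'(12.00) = 0.00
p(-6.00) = 0.01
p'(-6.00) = 0.00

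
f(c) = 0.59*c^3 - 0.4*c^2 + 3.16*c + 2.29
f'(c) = 1.77*c^2 - 0.8*c + 3.16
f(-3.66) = -43.56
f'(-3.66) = 29.80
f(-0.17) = 1.74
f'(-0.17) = 3.35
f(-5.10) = -102.49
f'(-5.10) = 53.28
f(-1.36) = -4.23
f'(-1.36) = 7.52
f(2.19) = 13.49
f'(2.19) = 9.90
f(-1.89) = -9.09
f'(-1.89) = 10.99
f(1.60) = 8.74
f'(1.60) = 6.41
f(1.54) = 8.36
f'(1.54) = 6.13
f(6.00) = 134.29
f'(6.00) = 62.08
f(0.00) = 2.29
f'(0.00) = 3.16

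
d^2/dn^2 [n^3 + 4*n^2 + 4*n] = 6*n + 8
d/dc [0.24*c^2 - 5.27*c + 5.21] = 0.48*c - 5.27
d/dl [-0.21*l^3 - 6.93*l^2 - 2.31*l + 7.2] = -0.63*l^2 - 13.86*l - 2.31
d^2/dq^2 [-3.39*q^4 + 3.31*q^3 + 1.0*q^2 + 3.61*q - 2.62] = -40.68*q^2 + 19.86*q + 2.0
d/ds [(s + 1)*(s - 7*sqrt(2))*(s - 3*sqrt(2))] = 3*s^2 - 20*sqrt(2)*s + 2*s - 10*sqrt(2) + 42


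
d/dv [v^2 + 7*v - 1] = 2*v + 7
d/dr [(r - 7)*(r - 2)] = 2*r - 9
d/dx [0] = 0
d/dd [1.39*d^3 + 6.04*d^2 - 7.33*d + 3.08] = 4.17*d^2 + 12.08*d - 7.33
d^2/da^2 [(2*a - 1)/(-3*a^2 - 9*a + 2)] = 6*(-3*(2*a - 1)*(2*a + 3)^2 + (6*a + 5)*(3*a^2 + 9*a - 2))/(3*a^2 + 9*a - 2)^3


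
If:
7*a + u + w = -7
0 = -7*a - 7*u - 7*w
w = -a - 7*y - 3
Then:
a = -7/6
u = 7*y + 3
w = -7*y - 11/6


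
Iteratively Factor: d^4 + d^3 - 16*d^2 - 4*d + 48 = (d - 2)*(d^3 + 3*d^2 - 10*d - 24) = (d - 2)*(d + 2)*(d^2 + d - 12) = (d - 3)*(d - 2)*(d + 2)*(d + 4)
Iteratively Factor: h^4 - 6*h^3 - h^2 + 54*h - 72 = (h - 4)*(h^3 - 2*h^2 - 9*h + 18) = (h - 4)*(h + 3)*(h^2 - 5*h + 6) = (h - 4)*(h - 3)*(h + 3)*(h - 2)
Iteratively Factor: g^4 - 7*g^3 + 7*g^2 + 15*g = (g)*(g^3 - 7*g^2 + 7*g + 15) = g*(g - 5)*(g^2 - 2*g - 3) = g*(g - 5)*(g + 1)*(g - 3)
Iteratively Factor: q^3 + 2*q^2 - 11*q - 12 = (q + 4)*(q^2 - 2*q - 3) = (q + 1)*(q + 4)*(q - 3)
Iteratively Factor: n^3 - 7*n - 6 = (n - 3)*(n^2 + 3*n + 2) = (n - 3)*(n + 1)*(n + 2)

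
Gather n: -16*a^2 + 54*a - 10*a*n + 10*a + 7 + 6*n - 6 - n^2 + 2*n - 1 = -16*a^2 + 64*a - n^2 + n*(8 - 10*a)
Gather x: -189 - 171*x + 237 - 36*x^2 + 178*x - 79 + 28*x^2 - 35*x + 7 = -8*x^2 - 28*x - 24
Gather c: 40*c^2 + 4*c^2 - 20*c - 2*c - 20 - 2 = 44*c^2 - 22*c - 22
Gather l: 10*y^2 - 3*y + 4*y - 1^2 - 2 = 10*y^2 + y - 3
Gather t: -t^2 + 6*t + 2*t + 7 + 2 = -t^2 + 8*t + 9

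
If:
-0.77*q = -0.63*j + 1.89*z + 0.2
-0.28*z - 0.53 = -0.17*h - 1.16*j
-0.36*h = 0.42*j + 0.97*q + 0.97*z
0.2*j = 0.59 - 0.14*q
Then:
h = -6.19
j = 1.19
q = 2.52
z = -0.74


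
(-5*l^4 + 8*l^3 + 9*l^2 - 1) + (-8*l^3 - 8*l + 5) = -5*l^4 + 9*l^2 - 8*l + 4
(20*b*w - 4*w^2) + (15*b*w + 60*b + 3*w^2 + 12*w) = 35*b*w + 60*b - w^2 + 12*w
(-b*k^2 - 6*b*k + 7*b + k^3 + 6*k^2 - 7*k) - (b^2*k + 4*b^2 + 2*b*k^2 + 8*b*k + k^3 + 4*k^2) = -b^2*k - 4*b^2 - 3*b*k^2 - 14*b*k + 7*b + 2*k^2 - 7*k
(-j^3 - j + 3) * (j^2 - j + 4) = -j^5 + j^4 - 5*j^3 + 4*j^2 - 7*j + 12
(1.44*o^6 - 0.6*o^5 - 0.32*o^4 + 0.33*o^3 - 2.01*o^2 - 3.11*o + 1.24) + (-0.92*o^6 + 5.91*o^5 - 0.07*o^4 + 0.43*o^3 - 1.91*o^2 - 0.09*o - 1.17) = 0.52*o^6 + 5.31*o^5 - 0.39*o^4 + 0.76*o^3 - 3.92*o^2 - 3.2*o + 0.0700000000000001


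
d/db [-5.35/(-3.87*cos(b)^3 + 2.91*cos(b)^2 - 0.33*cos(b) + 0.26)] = (62.1135*cos(b)^2 - 31.137*cos(b) + 1.7655)*sin(b)/(3.87*cos(b)^3 - 2.91*cos(b)^2 + 0.33*cos(b) - 0.26)^2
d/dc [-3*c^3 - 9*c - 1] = -9*c^2 - 9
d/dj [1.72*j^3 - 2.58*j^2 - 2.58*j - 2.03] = 5.16*j^2 - 5.16*j - 2.58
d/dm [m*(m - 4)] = 2*m - 4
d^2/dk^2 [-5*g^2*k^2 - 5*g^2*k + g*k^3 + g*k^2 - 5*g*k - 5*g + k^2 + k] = -10*g^2 + 6*g*k + 2*g + 2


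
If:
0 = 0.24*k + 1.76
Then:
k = -7.33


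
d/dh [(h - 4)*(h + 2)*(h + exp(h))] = h^2*exp(h) + 3*h^2 - 4*h - 10*exp(h) - 8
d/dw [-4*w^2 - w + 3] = -8*w - 1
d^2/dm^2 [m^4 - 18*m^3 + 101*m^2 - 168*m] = 12*m^2 - 108*m + 202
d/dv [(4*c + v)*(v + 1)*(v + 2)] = 8*c*v + 12*c + 3*v^2 + 6*v + 2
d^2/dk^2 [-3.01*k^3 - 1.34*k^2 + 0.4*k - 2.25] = -18.06*k - 2.68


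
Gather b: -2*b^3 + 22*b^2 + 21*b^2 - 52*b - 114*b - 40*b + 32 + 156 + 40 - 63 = -2*b^3 + 43*b^2 - 206*b + 165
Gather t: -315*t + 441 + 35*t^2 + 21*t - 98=35*t^2 - 294*t + 343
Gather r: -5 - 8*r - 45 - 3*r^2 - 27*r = -3*r^2 - 35*r - 50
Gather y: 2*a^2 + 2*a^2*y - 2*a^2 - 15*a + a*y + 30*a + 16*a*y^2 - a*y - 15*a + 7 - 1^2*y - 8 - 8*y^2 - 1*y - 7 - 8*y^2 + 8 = y^2*(16*a - 16) + y*(2*a^2 - 2)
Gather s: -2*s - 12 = -2*s - 12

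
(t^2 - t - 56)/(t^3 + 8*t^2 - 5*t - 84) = (t - 8)/(t^2 + t - 12)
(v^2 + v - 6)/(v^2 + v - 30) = (v^2 + v - 6)/(v^2 + v - 30)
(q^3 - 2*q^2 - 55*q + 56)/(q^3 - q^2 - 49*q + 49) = (q - 8)/(q - 7)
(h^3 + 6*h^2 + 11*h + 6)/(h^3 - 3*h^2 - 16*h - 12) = (h + 3)/(h - 6)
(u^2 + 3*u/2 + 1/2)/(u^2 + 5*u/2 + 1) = (u + 1)/(u + 2)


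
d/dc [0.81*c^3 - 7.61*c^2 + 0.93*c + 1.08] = 2.43*c^2 - 15.22*c + 0.93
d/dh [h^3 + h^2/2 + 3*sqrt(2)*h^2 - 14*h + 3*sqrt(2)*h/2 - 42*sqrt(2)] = 3*h^2 + h + 6*sqrt(2)*h - 14 + 3*sqrt(2)/2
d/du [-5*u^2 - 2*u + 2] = -10*u - 2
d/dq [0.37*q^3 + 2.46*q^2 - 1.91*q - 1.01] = 1.11*q^2 + 4.92*q - 1.91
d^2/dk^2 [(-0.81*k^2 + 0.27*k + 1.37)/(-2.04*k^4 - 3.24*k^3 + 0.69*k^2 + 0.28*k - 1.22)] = (20.225376*k^8 + 18.6390720000001*k^7 - 123.294888*k^6 - 280.828296*k^5 - 179.14608*k^4 + 19.68933*k^3 + 61.357734*k^2 + 29.540196*k - 0.294604)/(8.489664*k^12 + 40.450752*k^11 + 55.6308*k^10 + 3.152736*k^9 - 14.688972*k^8 + 46.556748*k^7 + 32.024691*k^6 - 20.183652*k^5 + 4.048542*k^4 + 15.85952*k^3 - 2.794044*k^2 - 1.250256*k + 1.815848)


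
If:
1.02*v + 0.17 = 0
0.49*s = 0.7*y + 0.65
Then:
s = 1.42857142857143*y + 1.3265306122449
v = -0.17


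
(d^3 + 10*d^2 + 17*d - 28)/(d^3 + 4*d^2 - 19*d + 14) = (d + 4)/(d - 2)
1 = 1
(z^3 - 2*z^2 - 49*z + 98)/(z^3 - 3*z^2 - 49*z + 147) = (z - 2)/(z - 3)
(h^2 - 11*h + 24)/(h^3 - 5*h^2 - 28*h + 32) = (h - 3)/(h^2 + 3*h - 4)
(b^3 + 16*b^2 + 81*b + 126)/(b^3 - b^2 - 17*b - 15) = (b^2 + 13*b + 42)/(b^2 - 4*b - 5)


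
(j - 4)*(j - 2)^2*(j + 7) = j^4 - j^3 - 36*j^2 + 124*j - 112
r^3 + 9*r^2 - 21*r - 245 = (r - 5)*(r + 7)^2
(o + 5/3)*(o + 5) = o^2 + 20*o/3 + 25/3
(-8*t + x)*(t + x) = -8*t^2 - 7*t*x + x^2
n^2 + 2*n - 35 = (n - 5)*(n + 7)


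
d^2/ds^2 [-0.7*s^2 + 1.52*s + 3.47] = -1.40000000000000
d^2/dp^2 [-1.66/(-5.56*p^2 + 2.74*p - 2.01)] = (-102.633152*p^2 + 50.578208*p + 1.66*(11.12*p - 2.74)*(22.24*p - 5.48) - 37.102992)/(5.56*p^2 - 2.74*p + 2.01)^3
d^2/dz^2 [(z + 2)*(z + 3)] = 2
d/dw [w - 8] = 1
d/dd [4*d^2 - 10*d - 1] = 8*d - 10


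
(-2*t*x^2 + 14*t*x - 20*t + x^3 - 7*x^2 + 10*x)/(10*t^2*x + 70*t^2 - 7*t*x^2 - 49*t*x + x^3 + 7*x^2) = (x^2 - 7*x + 10)/(-5*t*x - 35*t + x^2 + 7*x)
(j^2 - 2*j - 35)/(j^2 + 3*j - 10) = (j - 7)/(j - 2)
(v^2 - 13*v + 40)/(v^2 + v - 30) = (v - 8)/(v + 6)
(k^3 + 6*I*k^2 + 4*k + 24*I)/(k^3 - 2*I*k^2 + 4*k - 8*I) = (k + 6*I)/(k - 2*I)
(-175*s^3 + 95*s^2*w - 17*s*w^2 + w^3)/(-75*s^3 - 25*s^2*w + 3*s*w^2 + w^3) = (35*s^2 - 12*s*w + w^2)/(15*s^2 + 8*s*w + w^2)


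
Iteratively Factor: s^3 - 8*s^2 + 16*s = (s - 4)*(s^2 - 4*s) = s*(s - 4)*(s - 4)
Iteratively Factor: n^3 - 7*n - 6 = (n + 1)*(n^2 - n - 6) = (n + 1)*(n + 2)*(n - 3)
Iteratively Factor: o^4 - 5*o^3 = (o)*(o^3 - 5*o^2) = o^2*(o^2 - 5*o) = o^2*(o - 5)*(o)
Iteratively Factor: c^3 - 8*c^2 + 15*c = (c)*(c^2 - 8*c + 15) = c*(c - 3)*(c - 5)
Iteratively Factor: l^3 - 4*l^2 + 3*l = (l)*(l^2 - 4*l + 3) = l*(l - 3)*(l - 1)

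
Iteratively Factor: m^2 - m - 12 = (m - 4)*(m + 3)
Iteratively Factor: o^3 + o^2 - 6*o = (o + 3)*(o^2 - 2*o) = (o - 2)*(o + 3)*(o)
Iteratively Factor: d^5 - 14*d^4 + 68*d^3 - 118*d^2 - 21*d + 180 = (d - 3)*(d^4 - 11*d^3 + 35*d^2 - 13*d - 60) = (d - 3)*(d + 1)*(d^3 - 12*d^2 + 47*d - 60) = (d - 5)*(d - 3)*(d + 1)*(d^2 - 7*d + 12) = (d - 5)*(d - 4)*(d - 3)*(d + 1)*(d - 3)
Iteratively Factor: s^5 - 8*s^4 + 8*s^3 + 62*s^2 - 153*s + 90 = (s - 1)*(s^4 - 7*s^3 + s^2 + 63*s - 90) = (s - 5)*(s - 1)*(s^3 - 2*s^2 - 9*s + 18) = (s - 5)*(s - 2)*(s - 1)*(s^2 - 9) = (s - 5)*(s - 2)*(s - 1)*(s + 3)*(s - 3)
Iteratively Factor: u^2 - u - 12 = (u + 3)*(u - 4)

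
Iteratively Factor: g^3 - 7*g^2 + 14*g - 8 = (g - 1)*(g^2 - 6*g + 8) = (g - 4)*(g - 1)*(g - 2)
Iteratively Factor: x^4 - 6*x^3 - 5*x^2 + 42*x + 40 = (x + 1)*(x^3 - 7*x^2 + 2*x + 40) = (x - 5)*(x + 1)*(x^2 - 2*x - 8) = (x - 5)*(x + 1)*(x + 2)*(x - 4)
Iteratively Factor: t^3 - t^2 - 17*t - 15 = (t + 1)*(t^2 - 2*t - 15) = (t - 5)*(t + 1)*(t + 3)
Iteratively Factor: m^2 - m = (m - 1)*(m)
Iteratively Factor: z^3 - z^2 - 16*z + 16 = (z - 4)*(z^2 + 3*z - 4) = (z - 4)*(z - 1)*(z + 4)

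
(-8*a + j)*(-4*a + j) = 32*a^2 - 12*a*j + j^2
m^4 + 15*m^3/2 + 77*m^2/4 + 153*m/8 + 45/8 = (m + 1/2)*(m + 3/2)*(m + 5/2)*(m + 3)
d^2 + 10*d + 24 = (d + 4)*(d + 6)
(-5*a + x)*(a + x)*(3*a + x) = -15*a^3 - 17*a^2*x - a*x^2 + x^3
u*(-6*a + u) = -6*a*u + u^2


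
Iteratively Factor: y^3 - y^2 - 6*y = (y)*(y^2 - y - 6) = y*(y - 3)*(y + 2)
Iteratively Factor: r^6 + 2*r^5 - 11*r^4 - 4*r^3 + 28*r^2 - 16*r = (r - 1)*(r^5 + 3*r^4 - 8*r^3 - 12*r^2 + 16*r) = (r - 1)^2*(r^4 + 4*r^3 - 4*r^2 - 16*r) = (r - 2)*(r - 1)^2*(r^3 + 6*r^2 + 8*r) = (r - 2)*(r - 1)^2*(r + 2)*(r^2 + 4*r) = r*(r - 2)*(r - 1)^2*(r + 2)*(r + 4)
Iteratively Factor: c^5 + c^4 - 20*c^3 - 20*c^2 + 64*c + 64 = (c + 4)*(c^4 - 3*c^3 - 8*c^2 + 12*c + 16) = (c + 2)*(c + 4)*(c^3 - 5*c^2 + 2*c + 8) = (c + 1)*(c + 2)*(c + 4)*(c^2 - 6*c + 8) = (c - 4)*(c + 1)*(c + 2)*(c + 4)*(c - 2)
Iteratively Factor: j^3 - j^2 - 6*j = (j + 2)*(j^2 - 3*j) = (j - 3)*(j + 2)*(j)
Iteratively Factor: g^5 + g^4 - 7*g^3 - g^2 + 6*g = (g)*(g^4 + g^3 - 7*g^2 - g + 6) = g*(g - 2)*(g^3 + 3*g^2 - g - 3) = g*(g - 2)*(g + 1)*(g^2 + 2*g - 3) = g*(g - 2)*(g - 1)*(g + 1)*(g + 3)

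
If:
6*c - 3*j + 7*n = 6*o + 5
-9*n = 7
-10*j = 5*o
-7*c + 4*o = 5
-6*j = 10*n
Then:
No Solution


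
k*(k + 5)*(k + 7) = k^3 + 12*k^2 + 35*k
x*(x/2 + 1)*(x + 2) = x^3/2 + 2*x^2 + 2*x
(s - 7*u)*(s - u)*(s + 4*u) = s^3 - 4*s^2*u - 25*s*u^2 + 28*u^3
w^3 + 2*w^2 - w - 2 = (w - 1)*(w + 1)*(w + 2)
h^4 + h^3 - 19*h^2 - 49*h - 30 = (h - 5)*(h + 1)*(h + 2)*(h + 3)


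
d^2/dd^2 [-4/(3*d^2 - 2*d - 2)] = 8*(-9*d^2 + 6*d + 4*(3*d - 1)^2 + 6)/(-3*d^2 + 2*d + 2)^3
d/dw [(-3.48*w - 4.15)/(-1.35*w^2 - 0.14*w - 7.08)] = (-4.698*w^2 - 11.205*w + 24.0574)/(1.8225*w^4 + 0.378*w^3 + 19.1356*w^2 + 1.9824*w + 50.1264)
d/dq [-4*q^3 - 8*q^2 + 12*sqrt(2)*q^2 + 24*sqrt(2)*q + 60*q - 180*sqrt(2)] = -12*q^2 - 16*q + 24*sqrt(2)*q + 24*sqrt(2) + 60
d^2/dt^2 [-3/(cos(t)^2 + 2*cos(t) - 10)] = 3*(8*sin(t)^4 - 92*sin(t)^2 + 25*cos(t) + 3*cos(3*t) + 28)/(2*(-sin(t)^2 + 2*cos(t) - 9)^3)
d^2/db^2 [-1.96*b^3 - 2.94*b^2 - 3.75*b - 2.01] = -11.76*b - 5.88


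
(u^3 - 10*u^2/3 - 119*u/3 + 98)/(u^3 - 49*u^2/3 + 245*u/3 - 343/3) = (u + 6)/(u - 7)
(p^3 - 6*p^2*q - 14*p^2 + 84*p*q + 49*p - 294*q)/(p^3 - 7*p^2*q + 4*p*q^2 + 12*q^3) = (p^2 - 14*p + 49)/(p^2 - p*q - 2*q^2)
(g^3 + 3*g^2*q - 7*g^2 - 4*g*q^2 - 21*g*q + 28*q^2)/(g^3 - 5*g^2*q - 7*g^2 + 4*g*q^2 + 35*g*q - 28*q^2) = (-g - 4*q)/(-g + 4*q)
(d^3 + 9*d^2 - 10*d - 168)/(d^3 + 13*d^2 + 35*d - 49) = (d^2 + 2*d - 24)/(d^2 + 6*d - 7)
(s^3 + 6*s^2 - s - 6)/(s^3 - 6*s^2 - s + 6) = (s + 6)/(s - 6)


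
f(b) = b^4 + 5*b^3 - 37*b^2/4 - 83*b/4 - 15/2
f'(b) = 4*b^3 + 15*b^2 - 37*b/2 - 83/4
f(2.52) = 1.81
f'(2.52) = 91.90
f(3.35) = 133.10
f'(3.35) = 235.99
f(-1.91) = -23.14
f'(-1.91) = 41.44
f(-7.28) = 533.01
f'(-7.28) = -634.41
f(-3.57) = -116.38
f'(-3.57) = 54.47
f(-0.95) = 0.39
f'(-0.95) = 6.93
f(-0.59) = 0.62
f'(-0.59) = -5.44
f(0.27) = -13.67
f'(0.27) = -24.57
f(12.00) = 27787.50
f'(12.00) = 8829.25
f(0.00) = -7.50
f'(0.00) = -20.75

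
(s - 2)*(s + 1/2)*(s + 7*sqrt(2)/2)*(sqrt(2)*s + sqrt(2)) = sqrt(2)*s^4 - sqrt(2)*s^3/2 + 7*s^3 - 5*sqrt(2)*s^2/2 - 7*s^2/2 - 35*s/2 - sqrt(2)*s - 7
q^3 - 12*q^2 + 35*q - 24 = (q - 8)*(q - 3)*(q - 1)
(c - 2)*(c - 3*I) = c^2 - 2*c - 3*I*c + 6*I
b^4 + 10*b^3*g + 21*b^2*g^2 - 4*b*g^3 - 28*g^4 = (b - g)*(b + 2*g)^2*(b + 7*g)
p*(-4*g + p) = -4*g*p + p^2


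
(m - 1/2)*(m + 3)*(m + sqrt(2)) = m^3 + sqrt(2)*m^2 + 5*m^2/2 - 3*m/2 + 5*sqrt(2)*m/2 - 3*sqrt(2)/2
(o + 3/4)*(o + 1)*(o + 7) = o^3 + 35*o^2/4 + 13*o + 21/4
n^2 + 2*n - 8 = (n - 2)*(n + 4)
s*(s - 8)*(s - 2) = s^3 - 10*s^2 + 16*s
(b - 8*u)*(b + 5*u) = b^2 - 3*b*u - 40*u^2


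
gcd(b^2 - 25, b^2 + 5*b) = b + 5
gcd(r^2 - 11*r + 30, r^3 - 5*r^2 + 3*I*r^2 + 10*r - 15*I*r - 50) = r - 5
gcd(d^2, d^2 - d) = d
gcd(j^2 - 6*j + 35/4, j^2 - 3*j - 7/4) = j - 7/2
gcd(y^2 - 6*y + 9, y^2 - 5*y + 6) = y - 3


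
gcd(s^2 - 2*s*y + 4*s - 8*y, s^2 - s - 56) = 1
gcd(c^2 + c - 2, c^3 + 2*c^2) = c + 2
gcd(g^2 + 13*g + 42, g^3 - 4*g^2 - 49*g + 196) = g + 7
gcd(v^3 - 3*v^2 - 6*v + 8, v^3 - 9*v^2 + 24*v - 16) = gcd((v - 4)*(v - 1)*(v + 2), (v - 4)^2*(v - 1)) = v^2 - 5*v + 4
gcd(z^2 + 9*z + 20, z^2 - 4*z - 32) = z + 4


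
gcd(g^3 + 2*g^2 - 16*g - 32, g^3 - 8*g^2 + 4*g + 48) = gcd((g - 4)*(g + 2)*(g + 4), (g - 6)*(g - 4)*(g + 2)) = g^2 - 2*g - 8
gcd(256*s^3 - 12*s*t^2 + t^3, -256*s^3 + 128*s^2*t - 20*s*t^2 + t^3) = 64*s^2 - 16*s*t + t^2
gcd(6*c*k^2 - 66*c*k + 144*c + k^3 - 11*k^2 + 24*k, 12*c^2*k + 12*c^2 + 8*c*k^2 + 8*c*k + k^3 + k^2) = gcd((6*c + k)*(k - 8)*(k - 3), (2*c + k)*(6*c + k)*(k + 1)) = 6*c + k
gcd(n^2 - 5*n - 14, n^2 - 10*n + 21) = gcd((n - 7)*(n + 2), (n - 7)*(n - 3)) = n - 7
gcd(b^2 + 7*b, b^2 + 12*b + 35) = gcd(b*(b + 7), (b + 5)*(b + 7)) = b + 7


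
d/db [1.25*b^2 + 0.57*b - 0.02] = 2.5*b + 0.57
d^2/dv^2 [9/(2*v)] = 9/v^3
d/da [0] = 0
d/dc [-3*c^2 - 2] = -6*c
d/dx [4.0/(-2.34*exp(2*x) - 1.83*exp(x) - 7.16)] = (18.72*exp(x) + 7.32)*exp(x)/(2.34*exp(2*x) + 1.83*exp(x) + 7.16)^2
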